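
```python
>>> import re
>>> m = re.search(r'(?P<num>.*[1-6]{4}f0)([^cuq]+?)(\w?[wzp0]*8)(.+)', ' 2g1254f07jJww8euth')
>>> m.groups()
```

The pattern matches zero or more of any character, then exactly 4 of a character in [1-6], then the literal 'f0' (captured as 'num'); then one or more of any character except [cuq] (lazy) (captured); then optionally a word character, then zero or more of one of [wzp0], then a literal '8' (captured); then one or more of any character (captured).
Because the quantifier is non-greedy, it stops expanding at the earliest point where the rest of the pattern can succeed.
`re.search` scans for the first position where the pattern succeeds.
The match spans [0:19] → ' 2g1254f07jJww8euth'.
Captured: group 1 = ' 2g1254f0', group 2 = '7j', group 3 = 'Jww8', group 4 = 'euth'.

(' 2g1254f0', '7j', 'Jww8', 'euth')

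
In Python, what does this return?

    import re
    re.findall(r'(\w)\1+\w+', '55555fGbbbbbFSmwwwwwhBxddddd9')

A backreference is literal: `\1` must see the identical characters the first group matched.
Walking the string: at [0:29] match '55555fGbbbbbFSmwwwwwhBxddddd9', group 1 = '5'.
One capturing group, so `findall` returns just the captured substring from the one match — 1 in all.

['5']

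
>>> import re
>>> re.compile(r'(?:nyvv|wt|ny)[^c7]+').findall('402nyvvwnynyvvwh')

['nyvvwnynyvvwh']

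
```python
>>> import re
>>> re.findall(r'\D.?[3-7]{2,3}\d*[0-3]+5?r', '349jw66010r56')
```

['jw66010r']

The pattern matches a non-digit, then optionally any character; then 2 to 3 of a character in [3-7], then zero or more of a digit, then one or more of a character in [0-3]; then optionally a literal '5', then a literal 'r'.
Matches: at [3:11] → 'jw66010r'.
No capturing groups, so `findall` returns the 1 full match string.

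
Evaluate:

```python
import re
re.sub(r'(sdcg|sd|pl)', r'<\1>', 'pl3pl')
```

The replacement refers to a captured group, so each match is rewritten using its own captured text.

'<pl>3<pl>'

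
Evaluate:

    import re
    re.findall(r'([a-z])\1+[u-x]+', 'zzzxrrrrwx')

['z', 'r']

After group 1 captures some text, `\1` only succeeds where that same text appears again.
Scanning left to right: at [0:4] match 'zzzx', group 1 = 'z'; at [4:10] match 'rrrrwx', group 1 = 'r'.
`findall` collects group 1 from each match (2 total).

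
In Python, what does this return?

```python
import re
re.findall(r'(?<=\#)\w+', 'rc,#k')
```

Lookahead/lookbehind check context without consuming it, so the matched span excludes the asserted characters.
Since nothing is captured, `findall` lists the 1 matched substring directly.

['k']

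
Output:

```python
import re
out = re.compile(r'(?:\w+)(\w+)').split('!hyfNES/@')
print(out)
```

['!', 'S', '/@']

This matches one or more of a word character (non-capturing group); then one or more of a word character (captured).
Matches to split on: at [1:7] → 'hyfNES'.
The group in the pattern means `split` returns the separators' captures alongside the pieces.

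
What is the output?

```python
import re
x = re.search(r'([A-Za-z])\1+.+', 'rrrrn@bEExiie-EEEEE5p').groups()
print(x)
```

The backreference `\1` re-matches whatever the first group consumed, character for character.
`re.search` tries every starting position until one works.
The match spans [0:21] → 'rrrrn@bEExiie-EEEEE5p'.
Captured: group 1 = 'r'.

('r',)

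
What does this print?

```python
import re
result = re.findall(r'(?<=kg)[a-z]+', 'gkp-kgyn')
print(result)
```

['yn']

Because the assertion is zero-width, the text it checks is not consumed and won't appear in the result.
`findall` yields the raw match text (1 of them) because the pattern has no groups.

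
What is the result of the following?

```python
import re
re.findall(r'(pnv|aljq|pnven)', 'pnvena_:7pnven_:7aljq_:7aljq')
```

Alternation tries branches left to right and keeps the first one that lets the overall match succeed at that position.
Walking the string: at [0:3] match 'pnv', group 1 = 'pnv'; at [9:12] match 'pnv', group 1 = 'pnv'; at [17:21] match 'aljq', group 1 = 'aljq'; at [24:28] match 'aljq', group 1 = 'aljq'.
With a single group, `findall` returns only what that group captured — 4 items.

['pnv', 'pnv', 'aljq', 'aljq']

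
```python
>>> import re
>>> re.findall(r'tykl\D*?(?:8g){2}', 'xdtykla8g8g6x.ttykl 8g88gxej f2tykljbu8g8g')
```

`findall` yields the raw match text (2 of them) because the pattern has no groups.

['tykla8g8g', 'tykljbu8g8g']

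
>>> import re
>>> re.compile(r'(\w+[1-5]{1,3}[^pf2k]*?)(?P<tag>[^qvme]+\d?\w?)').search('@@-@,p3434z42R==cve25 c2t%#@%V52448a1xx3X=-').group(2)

The match spans [5:18] → 'p3434z42R==cv'.
Captured: group 1 = 'p3434z42', group 2 = 'R==cv'.

'R==cv'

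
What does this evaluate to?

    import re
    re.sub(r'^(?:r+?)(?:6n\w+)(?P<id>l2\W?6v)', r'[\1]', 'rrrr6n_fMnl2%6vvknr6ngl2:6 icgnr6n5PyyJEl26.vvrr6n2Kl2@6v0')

'[l2%6v]vknr6ngl2:6 icgnr6n5PyyJEl26.vvrr6n2Kl2@6v0'

The pattern matches anchored at the start of the string; then one or more of a literal 'r' (lazy) (non-capturing group); then the literal '6n', then one or more of a word character (non-capturing group); then the literal 'l2', then optionally a non-word character, then the literal '6v' (captured as 'id').
Matches: at [0:15] → 'rrrr6n_fMnl2%6v'.
`\1` in the replacement pulls in group 1's text for each match.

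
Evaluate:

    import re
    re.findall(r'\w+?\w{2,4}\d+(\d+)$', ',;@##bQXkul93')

['3']

Pattern: one or more of a word character (lazy), then 2 to 4 of a word character, then one or more of a digit; then one or more of a digit (captured); then anchored at the end.
`findall` collects group 1 from the one match (1 total).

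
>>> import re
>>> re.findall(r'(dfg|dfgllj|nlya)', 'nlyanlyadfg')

Scanning left to right: at [0:4] match 'nlya', group 1 = 'nlya'; at [4:8] match 'nlya', group 1 = 'nlya'; at [8:11] match 'dfg', group 1 = 'dfg'.
`findall` collects group 1 from each match (3 total).

['nlya', 'nlya', 'dfg']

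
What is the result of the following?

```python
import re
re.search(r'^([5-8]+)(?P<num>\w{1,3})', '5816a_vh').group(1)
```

This matches anchored at the start of the string; then one or more of a character in [5-8] (captured); then 1 to 3 of a word character (captured as 'num').
`re.search` scans for the first position where the pattern succeeds.
The match spans [0:5] → '5816a'.
Captured: group 1 = '58', group 2 = '16a'.

'58'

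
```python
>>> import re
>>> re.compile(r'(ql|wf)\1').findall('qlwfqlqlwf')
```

['ql']

`\1` is not a pattern — it's the concrete string captured by group 1, re-applied verbatim.
Matches: at [4:8] match 'qlql', group 1 = 'ql'.
Because there's exactly one group, `findall` drops the full match and keeps group 1 from the one hit.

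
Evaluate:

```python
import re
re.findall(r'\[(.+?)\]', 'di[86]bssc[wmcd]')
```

With the lazy modifier that quantifier settles for the fewest repetitions that let the rest of the pattern succeed (the atoms after it are unaffected and can still be greedy).
Matches: at [2:6] match '[86]', group 1 = '86'; at [10:16] match '[wmcd]', group 1 = 'wmcd'.
`findall` collects group 1 from each match (2 total).

['86', 'wmcd']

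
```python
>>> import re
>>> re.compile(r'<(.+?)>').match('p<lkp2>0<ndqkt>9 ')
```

With `match`, the pattern is implicitly anchored at the beginning.
Here the pattern fails at index 0, so the call returns None.

None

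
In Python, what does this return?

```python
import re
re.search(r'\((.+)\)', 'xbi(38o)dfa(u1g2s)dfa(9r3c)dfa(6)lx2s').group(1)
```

The match spans [3:33] → '(38o)dfa(u1g2s)dfa(9r3c)dfa(6)'.
Captured: group 1 = '38o)dfa(u1g2s)dfa(9r3c)dfa(6'.

'38o)dfa(u1g2s)dfa(9r3c)dfa(6'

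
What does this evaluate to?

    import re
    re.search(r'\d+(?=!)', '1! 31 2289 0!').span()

(0, 1)

The positive lookaround only admits positions where the adjacent text matches; those characters stay outside the span.
`search` walks the string left to right and returns the first match it finds.
The match spans [0:1] → '1'.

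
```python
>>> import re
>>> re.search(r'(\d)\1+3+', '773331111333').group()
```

`\1` has to match the exact text group 1 already captured.
`search` walks the string left to right and returns the first match it finds.
The match spans [0:5] → '77333'.
Captured: group 1 = '7'.

'77333'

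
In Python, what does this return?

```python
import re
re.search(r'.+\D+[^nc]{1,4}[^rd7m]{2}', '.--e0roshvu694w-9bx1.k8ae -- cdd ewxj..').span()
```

(0, 39)

The match spans [0:39] → '.--e0roshvu694w-9bx1.k8ae -- cdd ewxj..'.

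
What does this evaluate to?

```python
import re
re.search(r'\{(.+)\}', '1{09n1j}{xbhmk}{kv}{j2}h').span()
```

The match spans [1:23] → '{09n1j}{xbhmk}{kv}{j2}'.

(1, 23)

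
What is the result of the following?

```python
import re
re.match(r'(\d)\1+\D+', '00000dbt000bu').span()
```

`\1` is not a pattern — it's the concrete string captured by group 1, re-applied verbatim.
`re.match` only tries the pattern at the start of the string.
The match spans [0:8] → '00000dbt'.
Captured: group 1 = '0'.

(0, 8)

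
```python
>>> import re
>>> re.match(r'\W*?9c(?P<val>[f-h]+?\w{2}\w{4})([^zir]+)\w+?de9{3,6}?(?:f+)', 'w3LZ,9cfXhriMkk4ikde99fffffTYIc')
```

With `match`, the pattern is implicitly anchored at the beginning.
Here the pattern fails at index 0, so the call returns None.

None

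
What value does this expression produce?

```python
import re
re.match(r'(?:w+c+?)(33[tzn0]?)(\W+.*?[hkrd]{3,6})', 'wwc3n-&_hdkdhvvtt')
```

`re.match` won't scan ahead — the pattern has to work from the very first character.
Here the pattern fails at index 0, so the call returns None.

None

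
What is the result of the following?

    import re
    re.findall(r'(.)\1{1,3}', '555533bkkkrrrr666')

After group 1 captures some text, `\1` only succeeds where that same text appears again.
Matches: at [0:4] match '5555', group 1 = '5'; at [4:6] match '33', group 1 = '3'; at [7:10] match 'kkk', group 1 = 'k'; at [10:14] match 'rrrr', group 1 = 'r'; at [14:17] match '666', group 1 = '6'.
One capturing group, so `findall` returns just the captured substring from each match — 5 in all.

['5', '3', 'k', 'r', '6']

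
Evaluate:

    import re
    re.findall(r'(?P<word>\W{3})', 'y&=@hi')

One capturing group, so `findall` returns just the captured substring from the one match — 1 in all.

['&=@']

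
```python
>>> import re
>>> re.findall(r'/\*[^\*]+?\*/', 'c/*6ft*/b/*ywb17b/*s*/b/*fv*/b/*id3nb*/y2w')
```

['/*6ft*/', '/*s*/', '/*fv*/', '/*id3nb*/']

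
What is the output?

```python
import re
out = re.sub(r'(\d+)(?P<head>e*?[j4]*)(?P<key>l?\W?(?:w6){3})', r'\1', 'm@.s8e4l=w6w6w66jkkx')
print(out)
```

m@.s86jkkx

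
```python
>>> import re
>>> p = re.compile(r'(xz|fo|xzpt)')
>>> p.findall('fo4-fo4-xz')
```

['fo', 'fo', 'xz']

`findall` collects group 1 from each match (3 total).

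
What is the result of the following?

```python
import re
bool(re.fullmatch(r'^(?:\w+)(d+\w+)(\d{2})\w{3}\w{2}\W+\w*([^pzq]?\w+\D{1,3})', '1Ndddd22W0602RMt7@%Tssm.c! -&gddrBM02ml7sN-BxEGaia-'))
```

This matches anchored at the start of the string; then one or more of a word character (non-capturing group); then one or more of a literal 'd', then one or more of a word character (captured); then exactly 2 of a digit (captured); then exactly 3 of a word character; then exactly 2 of a word character, then one or more of a non-word character, then zero or more of a word character; then optionally any character except [pzq], then one or more of a word character, then 1 to 3 of a non-digit (captured).
For `fullmatch`, every character of the input must be accounted for by the pattern.
Here the pattern can't cover the whole string, so the call returns None, and `bool(None)` is False.

False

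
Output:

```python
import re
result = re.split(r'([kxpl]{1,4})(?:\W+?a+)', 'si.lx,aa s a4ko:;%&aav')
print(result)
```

['si.', 'lx', ' s a4ko:;%&aav']

The pattern matches 1 to 4 of one of [kxpl] (captured); then one or more of a non-word character (lazy), then one or more of the literal 'a' (non-capturing group).
Matches to split on: at [3:8] → 'lx,aa'.
With a capturing group present, the delimiter's captured portion is kept in the result list.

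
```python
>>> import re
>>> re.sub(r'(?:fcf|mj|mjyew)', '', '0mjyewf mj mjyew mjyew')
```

'0yewf  yew yew'

Branches in `(...|...)` are attempted left-to-right; the first branch that allows the whole pattern to succeed is taken.
Every occurrence is swapped for ''.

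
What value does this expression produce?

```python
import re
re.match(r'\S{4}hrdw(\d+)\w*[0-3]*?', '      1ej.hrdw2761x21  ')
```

The pattern matches exactly 4 of a non-whitespace character, then the literal 'hrd', then the literal 'w'; then one or more of a digit (captured); then zero or more of a word character, then zero or more of a character in [0-3] (lazy).
`re.match` only tries the pattern at the start of the string.
Here the pattern fails at index 0, so the call returns None.

None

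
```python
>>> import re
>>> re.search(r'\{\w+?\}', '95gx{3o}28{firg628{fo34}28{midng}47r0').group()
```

'{3o}'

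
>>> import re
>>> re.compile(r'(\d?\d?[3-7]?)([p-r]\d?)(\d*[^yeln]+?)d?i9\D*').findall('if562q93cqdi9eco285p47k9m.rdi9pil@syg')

Lazy quantifiers expand one character at a time until the remainder of the pattern can match.
`findall` packs the 3 group values into a tuple for every match.

[('62', 'q9', '3cq'), ('285', 'p4', '7k9m.r')]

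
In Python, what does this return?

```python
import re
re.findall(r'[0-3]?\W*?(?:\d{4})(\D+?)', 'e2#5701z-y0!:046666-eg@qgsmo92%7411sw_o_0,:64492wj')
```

['z', '-', 's', 'w']

The pattern matches optionally a character in [0-3], then zero or more of a non-word character (lazy); then exactly 4 of a digit (non-capturing group); then one or more of a non-digit (lazy) (captured).
Walking the string: at [1:8] match '2#5701z', group 1 = 'z'; at [15:20] match '6666-', group 1 = '-'; at [29:36] match '2%7411s', group 1 = 's'; at [44:49] match '4492w', group 1 = 'w'.
With a single group, `findall` returns only what that group captured — 4 items.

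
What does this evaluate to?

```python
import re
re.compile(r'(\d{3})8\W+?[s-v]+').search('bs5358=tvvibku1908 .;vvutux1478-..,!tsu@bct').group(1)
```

'535'

Pattern: exactly 3 of a digit (captured); then a literal '8', then one or more of a non-word character (lazy); then one or more of a character in [s-v].
`re.search` tries every starting position until one works.
The match spans [2:10] → '5358=tvv'.
Captured: group 1 = '535'.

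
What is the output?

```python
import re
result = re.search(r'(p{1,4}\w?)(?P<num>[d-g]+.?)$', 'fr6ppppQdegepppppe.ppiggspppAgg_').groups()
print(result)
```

The match spans [25:32] → 'pppAgg_'.
Captured: group 1 = 'pppA', group 2 = 'gg_'.

('pppA', 'gg_')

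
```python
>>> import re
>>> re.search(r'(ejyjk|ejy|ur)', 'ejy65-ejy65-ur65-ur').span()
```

(0, 3)

The match spans [0:3] → 'ejy'.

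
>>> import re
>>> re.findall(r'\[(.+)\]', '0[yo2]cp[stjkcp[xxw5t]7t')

['yo2]cp[stjkcp[xxw5t']

Because there's exactly one group, `findall` drops the full match and keeps group 1 from the one hit.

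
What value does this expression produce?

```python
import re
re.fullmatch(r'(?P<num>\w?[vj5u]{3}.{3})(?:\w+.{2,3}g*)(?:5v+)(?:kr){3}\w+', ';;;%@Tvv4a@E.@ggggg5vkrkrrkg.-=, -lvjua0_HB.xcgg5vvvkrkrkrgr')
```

None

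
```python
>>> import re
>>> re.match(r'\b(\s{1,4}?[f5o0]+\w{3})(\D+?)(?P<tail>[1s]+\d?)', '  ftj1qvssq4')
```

None

Pattern: a word boundary (`\b`, zero-width); then 1 to 4 of whitespace (lazy), then one or more of one of [f5o0], then exactly 3 of a word character (captured); then one or more of a non-digit (lazy) (captured); then one or more of one of [1s], then optionally a digit (captured as 'tail').
`re.match` only tries the pattern at the start of the string.
Here the string doesn't start with a match, so the call returns None.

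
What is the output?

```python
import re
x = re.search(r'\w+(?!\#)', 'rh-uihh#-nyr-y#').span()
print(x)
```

(0, 2)

The negative lookahead/lookbehind blocks any match where the forbidden context is present.
`search` walks the string left to right and returns the first match it finds.
The match spans [0:2] → 'rh'.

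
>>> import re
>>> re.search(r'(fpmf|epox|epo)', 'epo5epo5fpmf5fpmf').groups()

('epo',)

The match spans [0:3] → 'epo'.
Captured: group 1 = 'epo'.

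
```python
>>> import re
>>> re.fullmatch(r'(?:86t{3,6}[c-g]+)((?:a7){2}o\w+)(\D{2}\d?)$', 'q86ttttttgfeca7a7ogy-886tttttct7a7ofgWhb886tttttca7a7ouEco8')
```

None

Pattern: the literal '86', then 3 to 6 of a literal 't', then one or more of a character in [c-g] (non-capturing group); then the literal 'a7' repeated 2 times, then the literal 'o', then one or more of a word character (captured); then exactly 2 of a non-digit, then optionally a digit (captured); then anchored at the end.
For `fullmatch`, every character of the input must be accounted for by the pattern.
Here the pattern can't cover the whole string, so the call returns None.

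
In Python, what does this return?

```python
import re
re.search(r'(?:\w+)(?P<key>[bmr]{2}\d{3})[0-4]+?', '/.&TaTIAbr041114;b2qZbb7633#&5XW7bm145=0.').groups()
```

('br041',)

The pattern matches one or more of a word character (non-capturing group); then exactly 2 of one of [bmr], then exactly 3 of a digit (captured as 'key'); then one or more of a character in [0-4] (lazy).
The `?` after the quantifier makes it lazy — it takes as little as possible before letting the rest of the pattern try.
Unlike `match`, `search` isn't anchored — it looks for the pattern anywhere in the string.
The match spans [3:14] → 'TaTIAbr0411'.
Captured: group 1 = 'br041'.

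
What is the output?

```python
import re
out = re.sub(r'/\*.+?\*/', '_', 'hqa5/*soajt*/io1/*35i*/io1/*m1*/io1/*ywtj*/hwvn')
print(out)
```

Matches: at [4:13] → '/*soajt*/'; at [16:23] → '/*35i*/'; at [26:32] → '/*m1*/'; at [35:43] → '/*ywtj*/'.
Every occurrence is swapped for '_'.

hqa5_io1_io1_io1_hwvn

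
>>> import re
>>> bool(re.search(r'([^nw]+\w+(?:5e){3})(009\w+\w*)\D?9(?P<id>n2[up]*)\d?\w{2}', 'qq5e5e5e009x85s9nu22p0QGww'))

Pattern: one or more of any character except [nw], then one or more of a word character, then the literal '5e' repeated 3 times (captured); then the literal '009', then one or more of a word character, then zero or more of a word character (captured); then optionally a non-digit, then a literal '9'; then the literal 'n2', then zero or more of one of [up] (captured as 'id'); then optionally a digit, then exactly 2 of a word character.
`re.search` scans for the first position where the pattern succeeds.
Here no position works, so the call returns None, and `bool(None)` is False.

False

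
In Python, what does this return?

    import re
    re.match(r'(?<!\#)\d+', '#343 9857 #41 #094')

`match` is anchored at position 0; if the pattern doesn't fit there, it returns None.
Here position 0 doesn't satisfy it, so the call returns None.

None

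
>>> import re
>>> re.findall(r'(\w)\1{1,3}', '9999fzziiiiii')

['9', 'z', 'i', 'i']

`\1` has to match the exact text group 1 already captured.
With a single group, `findall` returns only what that group captured — 4 items.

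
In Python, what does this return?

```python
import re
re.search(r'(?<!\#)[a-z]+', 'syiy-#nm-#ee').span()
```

(0, 4)

A negative assertion filters positions out without eating any characters.
The match spans [0:4] → 'syiy'.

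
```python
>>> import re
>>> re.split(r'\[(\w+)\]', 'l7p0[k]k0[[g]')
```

Matches to split on: at [4:7] → '[k]'; at [10:13] → '[g]'.
`re.split` interleaves the captured-group text with the surrounding fragments.

['l7p0', 'k', 'k0[', 'g', '']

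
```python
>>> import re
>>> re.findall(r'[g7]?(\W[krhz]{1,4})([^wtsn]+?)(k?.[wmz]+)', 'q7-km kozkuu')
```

[('-k', 'm ', 'koz')]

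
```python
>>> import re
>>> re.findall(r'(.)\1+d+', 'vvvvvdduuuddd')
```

['v', 'u']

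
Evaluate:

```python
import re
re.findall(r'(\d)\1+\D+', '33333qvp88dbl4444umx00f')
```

The backreference `\1` re-matches whatever the first group consumed, character for character.
Matches: at [0:8] match '33333qvp', group 1 = '3'; at [8:13] match '88dbl', group 1 = '8'; at [13:20] match '4444umx', group 1 = '4'; at [20:23] match '00f', group 1 = '0'.
One capturing group, so `findall` returns just the captured substring from each match — 4 in all.

['3', '8', '4', '0']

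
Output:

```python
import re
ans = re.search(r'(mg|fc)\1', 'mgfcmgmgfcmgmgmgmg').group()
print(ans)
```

mgmg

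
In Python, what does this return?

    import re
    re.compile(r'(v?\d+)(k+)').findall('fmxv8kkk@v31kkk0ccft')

This matches optionally a literal 'v', then one or more of a digit (captured); then one or more of a literal 'k' (captured).
2 groups means each result is a tuple of 2 captured strings — 2 here.

[('v8', 'kkk'), ('v31', 'kkk')]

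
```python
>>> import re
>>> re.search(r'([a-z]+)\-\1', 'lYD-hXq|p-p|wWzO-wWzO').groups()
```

('p',)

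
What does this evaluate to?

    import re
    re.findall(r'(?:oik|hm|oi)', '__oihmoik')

`|` is ordered: at each position the engine commits to the first alternative that works.
Since nothing is captured, `findall` lists the 3 matched substrings directly.

['oi', 'hm', 'oik']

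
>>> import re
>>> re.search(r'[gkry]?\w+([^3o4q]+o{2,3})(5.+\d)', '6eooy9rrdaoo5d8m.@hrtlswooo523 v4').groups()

This matches optionally one of [gkry], then one or more of a word character; then one or more of any character except [3o4q], then 2 to 3 of a literal 'o' (captured); then a literal '5', then one or more of any character, then a digit (captured).
`re.search` scans for the first position where the pattern succeeds.
The match spans [0:33] → '6eooy9rrdaoo5d8m.@hrtlswooo523 v4'.
Captured: group 1 = '.@hrtlswooo', group 2 = '523 v4'.

('.@hrtlswooo', '523 v4')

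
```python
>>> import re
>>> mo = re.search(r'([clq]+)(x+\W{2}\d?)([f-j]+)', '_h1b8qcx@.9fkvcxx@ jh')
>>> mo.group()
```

This matches one or more of one of [clq] (captured); then one or more of a literal 'x', then exactly 2 of a non-word character, then optionally a digit (captured); then one or more of a character in [f-j] (captured).
`re.search` scans for the first position where the pattern succeeds.
The match spans [5:12] → 'qcx@.9f'.
Captured: group 1 = 'qc', group 2 = 'x@.9', group 3 = 'f'.

'qcx@.9f'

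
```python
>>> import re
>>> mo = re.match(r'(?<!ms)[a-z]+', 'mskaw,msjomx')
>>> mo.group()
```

Because the assertion is negative and zero-width, positions next to the forbidden text are skipped.
With `match`, the pattern is implicitly anchored at the beginning.
The match spans [0:5] → 'mskaw'.

'mskaw'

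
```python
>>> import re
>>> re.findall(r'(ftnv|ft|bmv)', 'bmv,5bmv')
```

Because there's exactly one group, `findall` drops the full match and keeps group 1 from each hit.

['bmv', 'bmv']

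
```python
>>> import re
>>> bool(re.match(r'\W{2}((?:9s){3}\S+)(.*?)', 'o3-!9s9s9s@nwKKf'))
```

False

`re.match` only tries the pattern at the start of the string.
Here position 0 doesn't satisfy it, so the call returns None, and `bool(None)` is False.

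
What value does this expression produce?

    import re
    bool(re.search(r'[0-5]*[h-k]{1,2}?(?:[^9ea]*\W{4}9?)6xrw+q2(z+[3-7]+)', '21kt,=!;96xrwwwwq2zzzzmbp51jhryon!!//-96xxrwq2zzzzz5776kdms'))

False

Pattern: zero or more of a character in [0-5], then 1 to 2 of a character in [h-k] (lazy); then zero or more of any character except [9ea], then exactly 4 of a non-word character, then optionally a literal '9' (non-capturing group); then the literal '6xr', then one or more of the literal 'w', then the literal 'q2'; then one or more of the literal 'z', then one or more of a character in [3-7] (captured).
Unlike `match`, `search` isn't anchored — it looks for the pattern anywhere in the string.
Here no position works, so the call returns None, and `bool(None)` is False.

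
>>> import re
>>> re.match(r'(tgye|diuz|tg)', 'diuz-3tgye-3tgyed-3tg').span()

(0, 4)

`re.match` won't scan ahead — the pattern has to work from the very first character.
The match spans [0:4] → 'diuz'.
Captured: group 1 = 'diuz'.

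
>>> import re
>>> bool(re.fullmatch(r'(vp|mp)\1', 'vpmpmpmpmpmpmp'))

False

`\1` has to match the exact text group 1 already captured.
`re.fullmatch` is like wrapping the pattern in `^…$` (in single-line mode).
Here the string isn't matched end-to-end, so the call returns None, and `bool(None)` is False.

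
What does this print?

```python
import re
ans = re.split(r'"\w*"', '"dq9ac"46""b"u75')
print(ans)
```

['', '46', 'b"u75']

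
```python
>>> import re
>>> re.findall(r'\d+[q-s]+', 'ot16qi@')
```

Pattern: one or more of a digit; then one or more of a character in [q-s].
Matches: at [2:5] → '16q'.
`findall` yields the raw match text (1 of them) because the pattern has no groups.

['16q']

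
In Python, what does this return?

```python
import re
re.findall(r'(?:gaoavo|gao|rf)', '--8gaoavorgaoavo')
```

['gaoavo', 'gaoavo']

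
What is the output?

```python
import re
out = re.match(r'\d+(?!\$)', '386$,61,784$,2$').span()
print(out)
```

(0, 2)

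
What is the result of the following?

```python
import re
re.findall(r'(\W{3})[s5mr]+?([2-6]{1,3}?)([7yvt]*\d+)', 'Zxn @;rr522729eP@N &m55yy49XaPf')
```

With the lazy modifier that quantifier settles for the fewest repetitions that let the rest of the pattern succeed (the atoms after it are unaffected and can still be greedy).
3 groups means the one result is a tuple of 3 captured strings — 1 here.

[(' @;', '5', '22729')]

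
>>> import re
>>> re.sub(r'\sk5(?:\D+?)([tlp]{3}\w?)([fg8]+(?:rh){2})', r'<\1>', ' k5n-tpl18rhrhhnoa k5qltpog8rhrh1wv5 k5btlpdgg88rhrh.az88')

'<tpl1>hnoa<ltpo>1wv5<tlpd>.az88'

Pattern: whitespace, then the literal 'k5'; then one or more of a non-digit (lazy) (non-capturing group); then exactly 3 of one of [tlp], then optionally a word character (captured); then one or more of one of [fg8], then the literal 'rh' repeated 2 times (captured).
Matches: at [0:14] → ' k5n-tpl18rhrh'; at [18:32] → ' k5qltpog8rhrh'; at [36:52] → ' k5btlpdgg88rhrh'.
Each match is replaced using the text its own group 1 captured.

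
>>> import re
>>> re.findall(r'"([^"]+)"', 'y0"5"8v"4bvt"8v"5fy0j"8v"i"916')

['5', '4bvt', '5fy0j', 'i']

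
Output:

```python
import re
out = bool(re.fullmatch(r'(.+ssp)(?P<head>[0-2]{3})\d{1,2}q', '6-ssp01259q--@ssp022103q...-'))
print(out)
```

False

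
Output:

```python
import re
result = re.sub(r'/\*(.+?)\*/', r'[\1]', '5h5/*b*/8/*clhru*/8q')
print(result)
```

Matches: at [3:8] → '/*b*/'; at [9:18] → '/*clhru*/'.
`\1` in the replacement pulls in group 1's text for each match.

5h5[b]8[clhru]8q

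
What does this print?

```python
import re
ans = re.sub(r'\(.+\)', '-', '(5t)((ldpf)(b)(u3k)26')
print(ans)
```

-26

Each match is replaced by '-'.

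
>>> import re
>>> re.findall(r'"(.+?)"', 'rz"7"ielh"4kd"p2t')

With a single group, `findall` returns only what that group captured — 2 items.

['7', '4kd']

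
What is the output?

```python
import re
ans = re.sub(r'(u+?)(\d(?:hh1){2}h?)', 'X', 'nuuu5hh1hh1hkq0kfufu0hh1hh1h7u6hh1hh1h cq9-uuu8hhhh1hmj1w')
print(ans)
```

nXkq0kfufX7X cq9-uuu8hhhh1hmj1w

Pattern: one or more of a literal 'u' (lazy) (captured); then a digit, then the literal 'hh1' repeated 2 times, then optionally a literal 'h' (captured).
Matches: at [1:12] → 'uuu5hh1hh1h'; at [19:28] → 'u0hh1hh1h'; at [29:38] → 'u6hh1hh1h'.
`sub` substitutes 'X' at each match site.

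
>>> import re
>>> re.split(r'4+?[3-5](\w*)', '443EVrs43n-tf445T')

['', '3EVrs43n', '-tf', '5T', '']

The pattern matches one or more of the literal '4' (lazy), then a character in [3-5]; then zero or more of a word character (captured).
The `?` after the quantifier makes it lazy — it takes as little as possible before letting the rest of the pattern try.
Matches to split on: at [0:10] → '443EVrs43n'; at [13:17] → '445T'.
With a capturing group present, the delimiter's captured portion is kept in the result list.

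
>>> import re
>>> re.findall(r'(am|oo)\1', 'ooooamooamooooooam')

['oo', 'oo']

`\1` has to match the exact text group 1 already captured.
Matches: at [0:4] match 'oooo', group 1 = 'oo'; at [10:14] match 'oooo', group 1 = 'oo'.
One capturing group, so `findall` returns just the captured substring from each match — 2 in all.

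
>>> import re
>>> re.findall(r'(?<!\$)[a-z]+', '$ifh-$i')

['fh']

`(?!…)`/`(?<!…)` only lets a position through if the neighbouring text does NOT match; no characters are consumed.
With no groups in the pattern, `findall` gives back each whole match — 1 here.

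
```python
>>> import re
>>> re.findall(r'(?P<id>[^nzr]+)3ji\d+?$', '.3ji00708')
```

The pattern matches one or more of any character except [nzr] (captured as 'id'); then the literal '3ji', then one or more of a digit (lazy); then anchored at the end.
Matches: at [0:9] match '.3ji00708', group 1 = '.'.
With a single group, `findall` returns only what that group captured — 1 item.

['.']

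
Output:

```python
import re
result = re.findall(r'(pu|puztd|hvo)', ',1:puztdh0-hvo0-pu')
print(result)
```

Branches in `(...|...)` are attempted left-to-right; the first branch that allows the whole pattern to succeed is taken.
Matches: at [3:5] match 'pu', group 1 = 'pu'; at [11:14] match 'hvo', group 1 = 'hvo'; at [16:18] match 'pu', group 1 = 'pu'.
`findall` collects group 1 from each match (3 total).

['pu', 'hvo', 'pu']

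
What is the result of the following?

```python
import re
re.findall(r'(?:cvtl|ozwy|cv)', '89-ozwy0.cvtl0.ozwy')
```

['ozwy', 'cvtl', 'ozwy']

Branches in `(...|...)` are attempted left-to-right; the first branch that allows the whole pattern to succeed is taken.
Matches: at [3:7] → 'ozwy'; at [9:13] → 'cvtl'; at [15:19] → 'ozwy'.
No capturing groups, so `findall` returns the 3 full match strings.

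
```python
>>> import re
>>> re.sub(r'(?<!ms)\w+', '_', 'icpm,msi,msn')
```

'_,_,_'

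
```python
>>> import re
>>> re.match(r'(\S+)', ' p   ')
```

None

This matches one or more of a non-whitespace character (captured).
With `match`, the pattern is implicitly anchored at the beginning.
Here the string doesn't start with a match, so the call returns None.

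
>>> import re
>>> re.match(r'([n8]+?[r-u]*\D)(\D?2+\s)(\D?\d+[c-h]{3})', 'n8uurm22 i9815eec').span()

(0, 17)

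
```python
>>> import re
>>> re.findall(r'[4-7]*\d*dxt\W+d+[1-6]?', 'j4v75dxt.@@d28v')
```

['75dxt.@@d2']

`findall` yields the raw match text (1 of them) because the pattern has no groups.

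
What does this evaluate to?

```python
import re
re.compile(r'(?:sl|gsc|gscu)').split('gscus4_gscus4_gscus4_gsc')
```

['', 'us4_', 'us4_', 'us4_', '']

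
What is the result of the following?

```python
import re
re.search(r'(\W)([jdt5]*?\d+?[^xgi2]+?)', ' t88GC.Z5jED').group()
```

The match spans [0:4] → ' t88'.

' t88'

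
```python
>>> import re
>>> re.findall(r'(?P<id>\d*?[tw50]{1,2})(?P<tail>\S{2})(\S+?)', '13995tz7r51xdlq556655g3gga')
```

Because the quantifier is non-greedy, it stops expanding at the earliest point where the rest of the pattern can succeed.
Multiple groups make `findall` return tuples — one 3-tuple for each match.

[('13995t', 'z7', 'r'), ('5', '1x', 'd'), ('55', '66', '5'), ('5', 'g3', 'g')]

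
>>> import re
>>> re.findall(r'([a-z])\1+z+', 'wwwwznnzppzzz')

['w', 'n', 'p']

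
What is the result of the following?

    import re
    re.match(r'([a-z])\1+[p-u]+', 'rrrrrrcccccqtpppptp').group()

`match` is anchored at position 0; if the pattern doesn't fit there, it returns None.
The match spans [0:6] → 'rrrrrr'.

'rrrrrr'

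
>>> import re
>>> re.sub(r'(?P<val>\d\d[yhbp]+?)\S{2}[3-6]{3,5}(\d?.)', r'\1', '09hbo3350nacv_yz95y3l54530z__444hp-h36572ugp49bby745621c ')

Pattern: a digit, then a digit, then one or more of one of [yhbp] (lazy) (captured as 'val'); then exactly 2 of a non-whitespace character, then 3 to 5 of a character in [3-6]; then optionally a digit, then any character (captured).
`\1` in the replacement pulls in group 1's text for each match.

'09hacv_yz95y__444hpugp49bbc '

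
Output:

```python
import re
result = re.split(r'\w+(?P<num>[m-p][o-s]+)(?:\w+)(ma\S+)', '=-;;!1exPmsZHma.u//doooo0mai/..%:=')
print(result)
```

This matches one or more of a word character; then a character in [m-p], then one or more of a character in [o-s] (captured as 'num'); then one or more of a word character (non-capturing group); then the literal 'ma', then one or more of a non-whitespace character (captured).
`re.split` interleaves the captured-group text with the surrounding fragments.

['=-;;!', 'ms', 'ma.u//doooo0mai/..%:=', '']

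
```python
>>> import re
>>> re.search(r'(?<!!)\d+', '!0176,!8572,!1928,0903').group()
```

The negative lookahead/lookbehind blocks any match where the forbidden context is present.
The match spans [2:5] → '176'.

'176'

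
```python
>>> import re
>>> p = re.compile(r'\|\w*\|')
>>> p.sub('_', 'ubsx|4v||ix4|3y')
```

Matches: at [4:8] → '|4v|'; at [8:13] → '|ix4|'.
Each match is replaced by '_'.

'ubsx__3y'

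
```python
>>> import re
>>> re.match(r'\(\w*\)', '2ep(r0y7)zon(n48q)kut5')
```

None

With `match`, the pattern is implicitly anchored at the beginning.
Here position 0 doesn't satisfy it, so the call returns None.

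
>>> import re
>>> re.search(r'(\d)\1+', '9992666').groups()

The backreference `\1` re-matches whatever the first group consumed, character for character.
`re.search` scans for the first position where the pattern succeeds.
The match spans [0:3] → '999'.
Captured: group 1 = '9'.

('9',)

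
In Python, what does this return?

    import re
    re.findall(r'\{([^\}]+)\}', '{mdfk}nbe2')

['mdfk']

One capturing group, so `findall` returns just the captured substring from the one match — 1 in all.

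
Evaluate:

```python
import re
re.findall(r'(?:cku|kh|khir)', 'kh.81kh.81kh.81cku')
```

['kh', 'kh', 'kh', 'cku']

Since nothing is captured, `findall` lists the 4 matched substrings directly.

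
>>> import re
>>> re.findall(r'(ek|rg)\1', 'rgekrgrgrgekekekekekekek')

['rg', 'ek', 'ek', 'ek']

`\1` is not a pattern — it's the concrete string captured by group 1, re-applied verbatim.
Matches: at [4:8] match 'rgrg', group 1 = 'rg'; at [10:14] match 'ekek', group 1 = 'ek'; at [14:18] match 'ekek', group 1 = 'ek'; at [18:22] match 'ekek', group 1 = 'ek'.
`findall` collects group 1 from each match (4 total).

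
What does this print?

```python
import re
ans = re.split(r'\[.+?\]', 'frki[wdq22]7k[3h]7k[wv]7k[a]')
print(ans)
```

Because the quantifier is non-greedy, it stops expanding at the earliest point where the rest of the pattern can succeed.
Matches to split on: at [4:11] → '[wdq22]'; at [13:17] → '[3h]'; at [19:23] → '[wv]'; at [25:28] → '[a]'.
The string is cut at each match, leaving 5 pieces.

['frki', '7k', '7k', '7k', '']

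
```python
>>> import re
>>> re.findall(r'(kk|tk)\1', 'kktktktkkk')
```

The backreference `\1` re-matches whatever the first group consumed, character for character.
Matches: at [2:6] match 'tktk', group 1 = 'tk'.
With a single group, `findall` returns only what that group captured — 1 item.

['tk']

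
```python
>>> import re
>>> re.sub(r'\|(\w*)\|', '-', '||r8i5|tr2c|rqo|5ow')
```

'-r8i5-rqo|5ow'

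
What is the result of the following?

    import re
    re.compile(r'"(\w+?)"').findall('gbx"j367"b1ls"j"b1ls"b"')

`findall` collects group 1 from each match (3 total).

['j367', 'j', 'b']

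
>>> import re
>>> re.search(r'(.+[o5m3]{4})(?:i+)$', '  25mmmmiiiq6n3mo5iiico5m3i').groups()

('  25mmmmiiiq6n3mo5iiico5m3',)

The pattern matches one or more of any character, then exactly 4 of one of [o5m3] (captured); then one or more of a literal 'i' (non-capturing group); then anchored at the end.
`search` walks the string left to right and returns the first match it finds.
The match spans [0:27] → '  25mmmmiiiq6n3mo5iiico5m3i'.
Captured: group 1 = '  25mmmmiiiq6n3mo5iiico5m3'.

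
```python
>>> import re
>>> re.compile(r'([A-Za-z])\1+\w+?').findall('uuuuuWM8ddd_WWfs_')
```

['u', 'd', 'W']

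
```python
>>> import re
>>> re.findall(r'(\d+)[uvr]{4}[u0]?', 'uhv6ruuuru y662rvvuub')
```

['6', '662']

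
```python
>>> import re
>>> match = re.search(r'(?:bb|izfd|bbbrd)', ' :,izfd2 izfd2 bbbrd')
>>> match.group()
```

'izfd'

`re.search` scans for the first position where the pattern succeeds.
The match spans [3:7] → 'izfd'.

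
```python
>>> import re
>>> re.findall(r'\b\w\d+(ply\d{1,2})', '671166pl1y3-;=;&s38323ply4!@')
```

['ply4']

The pattern matches a word boundary (`\b`, zero-width); then a word character, then one or more of a digit; then the literal 'ply', then 1 to 2 of a digit (captured).
Matches: at [16:26] match 's38323ply4', group 1 = 'ply4'.
`findall` collects group 1 from the one match (1 total).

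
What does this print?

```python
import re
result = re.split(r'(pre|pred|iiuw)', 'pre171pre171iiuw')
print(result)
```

['', 'pre', '171', 'pre', '171', 'iiuw', '']

Matches to split on: at [0:3] → 'pre'; at [6:9] → 'pre'; at [12:16] → 'iiuw'.
Because the pattern has a capturing group, `split` also inserts each captured text between the pieces.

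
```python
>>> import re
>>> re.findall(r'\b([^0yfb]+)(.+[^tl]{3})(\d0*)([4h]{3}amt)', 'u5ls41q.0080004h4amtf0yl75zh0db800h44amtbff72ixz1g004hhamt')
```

With 4 capturing groups, `findall` returns a 4-tuple per match.

[('u5ls41q.', '0080004h4amtf0yl75zh0db800h44amtbff72ixz1g0', '0', '4hhamt')]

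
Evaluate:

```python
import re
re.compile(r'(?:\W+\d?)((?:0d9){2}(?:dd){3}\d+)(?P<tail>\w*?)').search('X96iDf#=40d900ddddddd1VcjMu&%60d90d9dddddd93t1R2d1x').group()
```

A non-greedy quantifier consumes as few characters as it can — just enough that the remainder of the pattern still matches from where it stops; whatever follows it matches normally.
The match spans [27:44] → '&%60d90d9dddddd93'.

'&%60d90d9dddddd93'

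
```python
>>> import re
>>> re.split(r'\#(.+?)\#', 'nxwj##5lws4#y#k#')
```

['nxwj', '#5lws4', 'y', 'k', '']

With a capturing group present, the delimiter's captured portion is kept in the result list.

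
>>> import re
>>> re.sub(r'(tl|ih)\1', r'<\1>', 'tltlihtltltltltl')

A backreference is literal: `\1` must see the identical characters the first group matched.
Each match is replaced using the text its own group 1 captured.

'<tl>ih<tl><tl>tl'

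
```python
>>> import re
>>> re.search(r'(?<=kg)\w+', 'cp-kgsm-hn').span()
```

(5, 7)

The positive lookaround only admits positions where the adjacent text matches; those characters stay outside the span.
`re.search` scans for the first position where the pattern succeeds.
The match spans [5:7] → 'sm'.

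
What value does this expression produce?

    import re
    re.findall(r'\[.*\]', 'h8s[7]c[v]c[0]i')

['[7]c[v]c[0]']

Walking the string: at [3:14] → '[7]c[v]c[0]'.
`findall` yields the raw match text (1 of them) because the pattern has no groups.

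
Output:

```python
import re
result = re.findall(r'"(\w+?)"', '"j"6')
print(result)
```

Matches: at [0:3] match '"j"', group 1 = 'j'.
Because there's exactly one group, `findall` drops the full match and keeps group 1 from the one hit.

['j']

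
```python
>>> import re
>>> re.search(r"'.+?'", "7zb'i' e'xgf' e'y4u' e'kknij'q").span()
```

A non-greedy quantifier consumes as few characters as it can — just enough that the remainder of the pattern still matches from where it stops; whatever follows it matches normally.
`re.search` tries every starting position until one works.
The match spans [3:6] → "'i'".

(3, 6)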